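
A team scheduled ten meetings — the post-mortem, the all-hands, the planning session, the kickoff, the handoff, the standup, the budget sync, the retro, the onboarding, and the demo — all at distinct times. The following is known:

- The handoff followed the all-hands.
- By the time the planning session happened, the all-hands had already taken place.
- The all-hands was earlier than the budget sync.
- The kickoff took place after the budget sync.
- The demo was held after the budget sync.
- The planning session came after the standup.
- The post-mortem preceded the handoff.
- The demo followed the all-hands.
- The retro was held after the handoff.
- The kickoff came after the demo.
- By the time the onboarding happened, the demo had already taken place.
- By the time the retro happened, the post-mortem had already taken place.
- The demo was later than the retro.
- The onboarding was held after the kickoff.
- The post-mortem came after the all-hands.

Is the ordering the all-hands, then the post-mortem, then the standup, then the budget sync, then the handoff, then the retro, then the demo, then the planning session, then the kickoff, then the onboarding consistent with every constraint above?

yes

Check each stated constraint against the proposed order — e.g. the all-hands is ahead of the demo; the all-hands is ahead of the planning session. Every pair is in the required order; nothing is violated.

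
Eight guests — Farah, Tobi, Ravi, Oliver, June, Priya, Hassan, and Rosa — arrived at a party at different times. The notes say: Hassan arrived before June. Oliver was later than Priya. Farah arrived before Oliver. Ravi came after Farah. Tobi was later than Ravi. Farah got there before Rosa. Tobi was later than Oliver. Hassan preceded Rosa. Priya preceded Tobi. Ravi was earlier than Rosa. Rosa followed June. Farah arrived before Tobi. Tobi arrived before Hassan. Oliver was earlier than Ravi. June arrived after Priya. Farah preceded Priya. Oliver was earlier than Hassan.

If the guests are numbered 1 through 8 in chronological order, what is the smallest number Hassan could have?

6

Farah, Oliver, Priya, Ravi, and Tobi must all come before Hassan — 5 forced predecessors.
Nothing else is forced ahead of Hassan, so their earliest slot is position 5 + 1 = 6.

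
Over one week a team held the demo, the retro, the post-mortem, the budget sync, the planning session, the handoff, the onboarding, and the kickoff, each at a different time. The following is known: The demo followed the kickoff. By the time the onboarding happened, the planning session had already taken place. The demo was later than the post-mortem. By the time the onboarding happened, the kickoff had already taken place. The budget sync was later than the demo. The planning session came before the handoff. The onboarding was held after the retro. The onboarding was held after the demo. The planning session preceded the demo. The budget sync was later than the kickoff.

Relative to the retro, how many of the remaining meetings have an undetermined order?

6

Forced after the retro: the onboarding.
That leaves the budget sync, the demo, the handoff, the kickoff, the planning session, and the post-mortem with no forced order relative to the retro — 6.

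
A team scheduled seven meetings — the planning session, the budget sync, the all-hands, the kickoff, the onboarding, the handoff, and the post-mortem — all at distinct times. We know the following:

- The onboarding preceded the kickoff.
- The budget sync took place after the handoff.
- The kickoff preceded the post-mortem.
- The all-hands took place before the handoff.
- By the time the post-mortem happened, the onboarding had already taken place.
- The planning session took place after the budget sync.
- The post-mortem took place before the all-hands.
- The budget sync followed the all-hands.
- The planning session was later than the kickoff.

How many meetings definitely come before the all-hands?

3

Directly stated before the all-hands: the post-mortem.
The kickoff reaches the all-hands via the kickoff → the post-mortem → the all-hands.
The onboarding reaches the all-hands via the onboarding → the post-mortem → the all-hands.
No chain forces the budget sync (or any of the others) ahead of the all-hands.
That's the kickoff, the onboarding, and the post-mortem — 3 in all.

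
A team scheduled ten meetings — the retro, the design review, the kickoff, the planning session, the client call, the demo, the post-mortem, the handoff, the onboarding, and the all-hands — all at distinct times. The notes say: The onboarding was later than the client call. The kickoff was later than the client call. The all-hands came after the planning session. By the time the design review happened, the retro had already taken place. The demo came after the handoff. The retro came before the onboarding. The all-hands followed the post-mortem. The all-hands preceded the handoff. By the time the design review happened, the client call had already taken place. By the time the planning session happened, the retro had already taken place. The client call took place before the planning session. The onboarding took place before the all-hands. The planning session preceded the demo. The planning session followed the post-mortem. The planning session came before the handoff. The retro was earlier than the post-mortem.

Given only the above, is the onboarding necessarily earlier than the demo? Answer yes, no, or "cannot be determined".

Chain the constraints: the onboarding → the all-hands → the handoff → the demo. Each link is directly stated, so the onboarding comes before the demo.

yes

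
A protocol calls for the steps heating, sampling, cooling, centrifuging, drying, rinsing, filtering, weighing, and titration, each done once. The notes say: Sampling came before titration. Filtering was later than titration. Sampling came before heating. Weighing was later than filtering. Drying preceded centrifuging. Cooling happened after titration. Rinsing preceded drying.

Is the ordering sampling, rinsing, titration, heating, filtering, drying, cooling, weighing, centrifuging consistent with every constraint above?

yes

Check each stated constraint against the proposed order — e.g. rinsing is ahead of drying; titration is ahead of cooling. Every pair is in the required order; nothing is violated.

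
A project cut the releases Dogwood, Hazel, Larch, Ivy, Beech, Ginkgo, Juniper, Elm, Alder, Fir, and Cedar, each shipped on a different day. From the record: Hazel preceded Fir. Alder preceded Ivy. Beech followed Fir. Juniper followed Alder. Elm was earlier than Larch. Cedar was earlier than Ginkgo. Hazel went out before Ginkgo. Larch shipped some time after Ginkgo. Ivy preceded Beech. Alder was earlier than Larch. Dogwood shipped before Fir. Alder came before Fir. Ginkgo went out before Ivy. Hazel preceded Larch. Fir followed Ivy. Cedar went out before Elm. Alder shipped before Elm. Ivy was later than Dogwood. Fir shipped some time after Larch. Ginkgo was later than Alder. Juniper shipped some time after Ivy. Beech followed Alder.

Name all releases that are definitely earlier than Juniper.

Alder, Cedar, Dogwood, Ginkgo, Hazel, Ivy

Directly stated before Juniper: Alder and Ivy.
Cedar reaches Juniper via Cedar → Ginkgo → Ivy → Juniper.
Dogwood reaches Juniper via Dogwood → Ivy → Juniper.
Ginkgo reaches Juniper via Ginkgo → Ivy → Juniper.
Likewise Hazel reaches Juniper by chaining the stated constraints.
No chain forces Elm (or any of the others) ahead of Juniper.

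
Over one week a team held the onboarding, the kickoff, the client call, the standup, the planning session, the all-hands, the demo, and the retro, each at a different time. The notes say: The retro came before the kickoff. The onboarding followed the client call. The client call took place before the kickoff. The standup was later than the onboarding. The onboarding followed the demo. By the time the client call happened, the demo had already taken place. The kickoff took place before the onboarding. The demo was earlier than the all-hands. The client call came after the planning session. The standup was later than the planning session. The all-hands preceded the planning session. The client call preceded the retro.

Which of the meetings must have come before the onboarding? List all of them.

the all-hands, the client call, the demo, the kickoff, the planning session, the retro

Directly stated before the onboarding: the client call, the demo, and the kickoff.
The all-hands reaches the onboarding via the all-hands → the planning session → the client call → the onboarding.
The planning session reaches the onboarding via the planning session → the client call → the onboarding.
The retro reaches the onboarding via the retro → the kickoff → the onboarding.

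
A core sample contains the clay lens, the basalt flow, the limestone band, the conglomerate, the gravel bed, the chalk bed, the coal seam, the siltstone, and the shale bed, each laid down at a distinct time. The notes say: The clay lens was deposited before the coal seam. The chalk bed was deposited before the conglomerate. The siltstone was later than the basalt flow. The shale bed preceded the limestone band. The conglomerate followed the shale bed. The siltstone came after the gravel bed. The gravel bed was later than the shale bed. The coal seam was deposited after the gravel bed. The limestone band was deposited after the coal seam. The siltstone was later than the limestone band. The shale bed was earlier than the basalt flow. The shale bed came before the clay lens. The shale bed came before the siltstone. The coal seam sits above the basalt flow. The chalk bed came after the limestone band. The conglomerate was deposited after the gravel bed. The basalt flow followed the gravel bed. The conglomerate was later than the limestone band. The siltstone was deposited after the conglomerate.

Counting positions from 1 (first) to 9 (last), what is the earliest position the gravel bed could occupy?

2

The shale bed must come before the gravel bed — 1 forced predecessor.
Nothing else is forced ahead of the gravel bed, so its earliest slot is position 1 + 1 = 2.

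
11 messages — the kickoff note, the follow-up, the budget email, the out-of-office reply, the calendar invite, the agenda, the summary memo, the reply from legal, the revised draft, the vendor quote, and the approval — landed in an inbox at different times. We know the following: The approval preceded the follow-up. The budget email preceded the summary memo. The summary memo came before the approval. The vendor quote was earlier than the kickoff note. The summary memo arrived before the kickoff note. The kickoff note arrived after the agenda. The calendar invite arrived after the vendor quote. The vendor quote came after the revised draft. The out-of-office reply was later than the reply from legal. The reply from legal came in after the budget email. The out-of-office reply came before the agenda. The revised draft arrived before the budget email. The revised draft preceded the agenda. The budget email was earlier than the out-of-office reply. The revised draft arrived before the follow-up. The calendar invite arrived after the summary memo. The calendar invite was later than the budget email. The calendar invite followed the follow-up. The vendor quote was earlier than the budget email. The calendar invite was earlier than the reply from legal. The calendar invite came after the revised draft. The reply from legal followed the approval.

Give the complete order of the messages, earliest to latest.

The constraints fix every adjacent pair, so only one ordering works:
the revised draft → the vendor quote → the budget email → the summary memo → the approval → the follow-up → the calendar invite → the reply from legal → the out-of-office reply → the agenda → the kickoff note.

the revised draft, the vendor quote, the budget email, the summary memo, the approval, the follow-up, the calendar invite, the reply from legal, the out-of-office reply, the agenda, the kickoff note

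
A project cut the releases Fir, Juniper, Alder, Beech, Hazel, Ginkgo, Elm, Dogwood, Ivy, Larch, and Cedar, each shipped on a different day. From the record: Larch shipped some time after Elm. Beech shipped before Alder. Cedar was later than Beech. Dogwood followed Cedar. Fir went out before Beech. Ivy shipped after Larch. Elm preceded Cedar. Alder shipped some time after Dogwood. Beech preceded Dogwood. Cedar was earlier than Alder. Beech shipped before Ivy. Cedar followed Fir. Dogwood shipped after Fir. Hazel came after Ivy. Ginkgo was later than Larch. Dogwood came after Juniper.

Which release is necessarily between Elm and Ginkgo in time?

Tracing the constraints gives Elm → Larch → Ginkgo, so Larch sits after Elm and before Ginkgo.
No other release is forced both after Elm and before Ginkgo.

Larch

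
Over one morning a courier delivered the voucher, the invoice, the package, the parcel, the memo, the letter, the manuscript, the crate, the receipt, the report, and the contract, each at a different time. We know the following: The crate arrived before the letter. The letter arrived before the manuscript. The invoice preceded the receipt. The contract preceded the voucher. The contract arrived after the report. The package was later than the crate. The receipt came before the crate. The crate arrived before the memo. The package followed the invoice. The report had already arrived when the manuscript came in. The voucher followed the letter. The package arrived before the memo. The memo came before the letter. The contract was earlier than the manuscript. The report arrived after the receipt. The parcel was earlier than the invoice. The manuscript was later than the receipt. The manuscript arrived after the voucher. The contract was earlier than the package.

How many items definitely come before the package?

Directly stated before the package: the contract, the crate, and the invoice.
The parcel reaches the package via the parcel → the invoice → the package.
The receipt reaches the package via the receipt → the crate → the package.
The report reaches the package via the report → the contract → the package.
No chain forces the letter (or any of the others) ahead of the package.
That's the contract, the crate, the invoice, the parcel, the receipt, and the report — 6 in all.

6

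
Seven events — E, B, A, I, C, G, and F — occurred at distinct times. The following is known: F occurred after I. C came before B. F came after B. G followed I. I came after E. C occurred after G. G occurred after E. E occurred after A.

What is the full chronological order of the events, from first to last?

A, E, I, G, C, B, F

The constraints fix every adjacent pair, so only one ordering works:
A → E → I → G → C → B → F.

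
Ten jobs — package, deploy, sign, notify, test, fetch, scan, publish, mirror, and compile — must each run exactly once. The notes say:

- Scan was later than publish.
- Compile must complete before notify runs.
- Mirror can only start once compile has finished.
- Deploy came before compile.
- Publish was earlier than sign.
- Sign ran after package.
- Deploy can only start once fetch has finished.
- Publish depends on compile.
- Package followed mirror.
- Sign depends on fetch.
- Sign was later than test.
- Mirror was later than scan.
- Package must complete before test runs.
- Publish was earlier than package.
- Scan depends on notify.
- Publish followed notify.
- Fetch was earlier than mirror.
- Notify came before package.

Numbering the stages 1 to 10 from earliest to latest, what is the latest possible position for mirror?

7

Mirror must come before package, sign, and test — 3 stages forced after it.
Everything else can be placed before mirror in some valid order, so mirror can sit as late as position 10 − 3 = 7.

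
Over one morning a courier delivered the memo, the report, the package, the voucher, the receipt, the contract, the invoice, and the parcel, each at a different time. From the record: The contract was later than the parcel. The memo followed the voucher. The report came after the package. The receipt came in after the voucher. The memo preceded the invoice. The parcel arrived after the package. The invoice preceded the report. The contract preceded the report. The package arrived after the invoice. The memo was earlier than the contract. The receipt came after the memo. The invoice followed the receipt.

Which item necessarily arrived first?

The voucher has a chain of constraints placing it before every other item, so the voucher must be first.

the voucher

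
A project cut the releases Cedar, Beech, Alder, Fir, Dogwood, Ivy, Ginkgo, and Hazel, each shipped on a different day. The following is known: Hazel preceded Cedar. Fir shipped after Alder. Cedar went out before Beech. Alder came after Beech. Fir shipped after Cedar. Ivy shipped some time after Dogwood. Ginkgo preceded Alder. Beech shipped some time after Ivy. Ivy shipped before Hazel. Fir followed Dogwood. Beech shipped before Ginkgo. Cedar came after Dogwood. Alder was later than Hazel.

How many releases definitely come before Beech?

4

Directly stated before Beech: Cedar and Ivy.
Dogwood reaches Beech via Dogwood → Ivy → Beech.
Hazel reaches Beech via Hazel → Cedar → Beech.
That's Cedar, Dogwood, Hazel, and Ivy — 4 in all.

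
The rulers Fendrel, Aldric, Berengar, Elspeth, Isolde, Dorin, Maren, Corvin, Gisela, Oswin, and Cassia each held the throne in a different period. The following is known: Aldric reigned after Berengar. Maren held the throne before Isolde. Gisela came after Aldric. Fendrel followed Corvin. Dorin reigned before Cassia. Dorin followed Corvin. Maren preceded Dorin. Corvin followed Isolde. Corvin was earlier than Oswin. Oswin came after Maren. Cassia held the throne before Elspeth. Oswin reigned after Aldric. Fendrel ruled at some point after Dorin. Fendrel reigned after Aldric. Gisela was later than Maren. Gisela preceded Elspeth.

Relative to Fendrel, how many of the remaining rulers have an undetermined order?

4

Forced before Fendrel: Aldric, Berengar, Corvin, Dorin, Isolde, and Maren.
That leaves Cassia, Elspeth, Gisela, and Oswin with no forced order relative to Fendrel — 4.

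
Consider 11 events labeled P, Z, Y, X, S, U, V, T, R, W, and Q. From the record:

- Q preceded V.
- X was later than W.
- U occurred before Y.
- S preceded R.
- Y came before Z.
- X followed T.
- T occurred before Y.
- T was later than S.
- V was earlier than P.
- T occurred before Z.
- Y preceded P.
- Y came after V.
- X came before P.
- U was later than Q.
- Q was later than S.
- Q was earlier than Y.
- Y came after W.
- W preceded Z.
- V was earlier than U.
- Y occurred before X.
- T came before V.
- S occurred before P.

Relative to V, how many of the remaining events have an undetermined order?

2

Forced before V: Q, S, and T; forced after V: P, U, X, Y, and Z.
That leaves R and W with no forced order relative to V — 2.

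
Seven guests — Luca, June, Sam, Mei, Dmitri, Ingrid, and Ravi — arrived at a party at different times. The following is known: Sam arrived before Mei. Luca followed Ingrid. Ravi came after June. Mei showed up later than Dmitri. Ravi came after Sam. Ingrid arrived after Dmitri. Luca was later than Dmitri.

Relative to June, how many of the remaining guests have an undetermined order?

Forced after June: Ravi.
That leaves Dmitri, Ingrid, Luca, Mei, and Sam with no forced order relative to June — 5.

5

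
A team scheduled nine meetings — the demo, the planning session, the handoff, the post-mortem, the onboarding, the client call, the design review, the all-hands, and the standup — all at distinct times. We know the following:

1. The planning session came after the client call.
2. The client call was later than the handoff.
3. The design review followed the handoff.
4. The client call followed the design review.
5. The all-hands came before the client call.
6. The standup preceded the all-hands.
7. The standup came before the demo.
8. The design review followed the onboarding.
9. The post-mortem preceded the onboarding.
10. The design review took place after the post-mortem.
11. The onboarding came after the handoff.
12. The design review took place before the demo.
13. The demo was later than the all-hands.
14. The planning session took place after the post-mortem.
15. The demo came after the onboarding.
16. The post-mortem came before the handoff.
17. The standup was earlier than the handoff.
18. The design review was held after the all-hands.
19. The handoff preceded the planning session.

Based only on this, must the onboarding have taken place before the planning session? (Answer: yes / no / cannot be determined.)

yes

Chain the constraints: the onboarding → the design review → the client call → the planning session. Each link is directly stated, so the onboarding comes before the planning session.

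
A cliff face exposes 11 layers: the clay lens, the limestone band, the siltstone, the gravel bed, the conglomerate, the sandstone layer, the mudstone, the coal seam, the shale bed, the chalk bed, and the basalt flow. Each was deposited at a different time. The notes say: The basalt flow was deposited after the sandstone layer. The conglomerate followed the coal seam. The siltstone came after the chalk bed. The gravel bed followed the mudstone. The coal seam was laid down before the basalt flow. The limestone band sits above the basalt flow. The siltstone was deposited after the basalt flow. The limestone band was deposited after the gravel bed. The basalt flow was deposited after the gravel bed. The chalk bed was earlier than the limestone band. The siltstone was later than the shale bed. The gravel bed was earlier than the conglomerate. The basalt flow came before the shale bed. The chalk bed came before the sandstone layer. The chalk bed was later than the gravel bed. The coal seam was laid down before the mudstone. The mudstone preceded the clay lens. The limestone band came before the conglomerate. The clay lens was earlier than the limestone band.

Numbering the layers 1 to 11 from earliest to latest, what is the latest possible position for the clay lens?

The clay lens must come before the conglomerate and the limestone band — 2 layers forced after it.
Everything else can be placed before the clay lens in some valid order, so the clay lens can sit as late as position 11 − 2 = 9.

9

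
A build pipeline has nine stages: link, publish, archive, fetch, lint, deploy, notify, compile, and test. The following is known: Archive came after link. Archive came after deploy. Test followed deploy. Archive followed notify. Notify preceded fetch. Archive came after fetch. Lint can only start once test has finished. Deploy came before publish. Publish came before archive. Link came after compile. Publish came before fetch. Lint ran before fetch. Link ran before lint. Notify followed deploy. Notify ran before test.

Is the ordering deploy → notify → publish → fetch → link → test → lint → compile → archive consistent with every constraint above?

no

The constraints require compile before link, but in the proposed sequence link appears ahead of compile. That one violation is enough.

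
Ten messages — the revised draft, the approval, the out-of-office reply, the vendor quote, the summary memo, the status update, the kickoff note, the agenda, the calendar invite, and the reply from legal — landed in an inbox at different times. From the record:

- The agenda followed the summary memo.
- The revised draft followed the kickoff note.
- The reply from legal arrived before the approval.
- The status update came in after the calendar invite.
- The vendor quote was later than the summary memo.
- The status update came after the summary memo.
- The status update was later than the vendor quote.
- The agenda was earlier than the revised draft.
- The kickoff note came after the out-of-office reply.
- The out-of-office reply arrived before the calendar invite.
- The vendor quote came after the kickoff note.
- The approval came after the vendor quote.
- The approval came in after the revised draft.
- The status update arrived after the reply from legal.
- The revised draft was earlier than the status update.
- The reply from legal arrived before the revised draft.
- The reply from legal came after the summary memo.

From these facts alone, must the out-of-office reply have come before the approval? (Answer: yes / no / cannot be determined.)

Chain the constraints: the out-of-office reply → the kickoff note → the revised draft → the approval. Each link is directly stated, so the out-of-office reply comes before the approval.

yes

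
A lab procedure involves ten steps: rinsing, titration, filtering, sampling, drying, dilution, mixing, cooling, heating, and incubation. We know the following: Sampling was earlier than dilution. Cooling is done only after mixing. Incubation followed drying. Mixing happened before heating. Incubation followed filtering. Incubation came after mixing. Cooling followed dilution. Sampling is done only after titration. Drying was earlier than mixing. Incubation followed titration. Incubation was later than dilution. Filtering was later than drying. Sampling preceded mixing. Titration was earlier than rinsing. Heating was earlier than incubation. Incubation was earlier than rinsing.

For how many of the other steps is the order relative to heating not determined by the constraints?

Forced before heating: drying, mixing, sampling, and titration; forced after heating: incubation and rinsing.
That leaves cooling, dilution, and filtering with no forced order relative to heating — 3.

3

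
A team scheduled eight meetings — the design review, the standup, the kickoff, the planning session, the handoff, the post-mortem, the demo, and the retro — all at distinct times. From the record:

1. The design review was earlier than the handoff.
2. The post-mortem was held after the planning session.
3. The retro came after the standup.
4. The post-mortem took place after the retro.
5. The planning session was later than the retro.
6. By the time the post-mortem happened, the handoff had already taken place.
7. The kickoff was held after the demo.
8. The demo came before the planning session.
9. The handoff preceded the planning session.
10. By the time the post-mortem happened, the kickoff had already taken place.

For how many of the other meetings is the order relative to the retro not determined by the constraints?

4

Forced before the retro: the standup; forced after the retro: the planning session and the post-mortem.
That leaves the demo, the design review, the handoff, and the kickoff with no forced order relative to the retro — 4.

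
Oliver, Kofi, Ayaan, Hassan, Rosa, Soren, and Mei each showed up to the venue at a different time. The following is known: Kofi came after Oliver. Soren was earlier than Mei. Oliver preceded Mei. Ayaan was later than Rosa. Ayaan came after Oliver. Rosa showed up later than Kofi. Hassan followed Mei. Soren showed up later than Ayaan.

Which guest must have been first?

Oliver

Oliver has a chain of constraints placing them before every other guest, so Oliver must be first.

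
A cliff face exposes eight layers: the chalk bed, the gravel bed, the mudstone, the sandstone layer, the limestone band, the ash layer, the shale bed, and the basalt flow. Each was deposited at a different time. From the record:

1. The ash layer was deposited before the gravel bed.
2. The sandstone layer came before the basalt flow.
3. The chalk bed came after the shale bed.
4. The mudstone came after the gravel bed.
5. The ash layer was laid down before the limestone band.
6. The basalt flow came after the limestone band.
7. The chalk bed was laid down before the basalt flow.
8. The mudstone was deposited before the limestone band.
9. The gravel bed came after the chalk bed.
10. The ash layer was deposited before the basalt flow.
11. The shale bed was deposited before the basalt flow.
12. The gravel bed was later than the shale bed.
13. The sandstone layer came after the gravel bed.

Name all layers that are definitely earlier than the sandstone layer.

the ash layer, the chalk bed, the gravel bed, the shale bed

Directly stated before the sandstone layer: the gravel bed.
The ash layer reaches the sandstone layer via the ash layer → the gravel bed → the sandstone layer.
The chalk bed reaches the sandstone layer via the chalk bed → the gravel bed → the sandstone layer.
The shale bed reaches the sandstone layer via the shale bed → the gravel bed → the sandstone layer.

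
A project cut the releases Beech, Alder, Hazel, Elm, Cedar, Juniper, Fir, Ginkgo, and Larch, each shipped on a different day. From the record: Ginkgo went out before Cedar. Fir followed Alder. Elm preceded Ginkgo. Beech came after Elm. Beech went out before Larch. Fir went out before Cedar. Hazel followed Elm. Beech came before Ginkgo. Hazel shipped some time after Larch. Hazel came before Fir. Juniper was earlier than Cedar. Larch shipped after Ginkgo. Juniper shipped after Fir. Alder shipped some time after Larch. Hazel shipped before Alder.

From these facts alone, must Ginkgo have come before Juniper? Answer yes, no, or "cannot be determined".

Chain the constraints: Ginkgo → Larch → Hazel → Fir → Juniper. Each link is directly stated, so Ginkgo comes before Juniper.

yes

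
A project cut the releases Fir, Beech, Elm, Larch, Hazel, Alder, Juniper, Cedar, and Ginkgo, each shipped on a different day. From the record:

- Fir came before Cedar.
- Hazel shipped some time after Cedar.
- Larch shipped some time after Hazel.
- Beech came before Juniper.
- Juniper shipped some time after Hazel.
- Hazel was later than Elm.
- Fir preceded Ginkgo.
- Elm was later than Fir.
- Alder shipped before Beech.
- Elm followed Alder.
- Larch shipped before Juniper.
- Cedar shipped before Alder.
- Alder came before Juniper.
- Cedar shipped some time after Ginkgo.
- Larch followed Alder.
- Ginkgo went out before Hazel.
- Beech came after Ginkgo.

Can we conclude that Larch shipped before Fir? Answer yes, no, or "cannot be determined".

Tracing the constraints gives Fir → Ginkgo → Hazel → Larch, so Fir must come before Larch.
That means Larch cannot be before Fir.

no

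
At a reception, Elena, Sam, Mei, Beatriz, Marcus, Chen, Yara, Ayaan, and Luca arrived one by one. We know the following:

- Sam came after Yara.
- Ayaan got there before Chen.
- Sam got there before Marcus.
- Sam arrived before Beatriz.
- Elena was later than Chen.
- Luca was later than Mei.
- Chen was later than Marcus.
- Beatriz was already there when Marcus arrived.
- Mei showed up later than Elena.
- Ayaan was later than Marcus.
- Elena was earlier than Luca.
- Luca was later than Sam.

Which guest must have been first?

Yara

Yara has a chain of constraints placing them before every other guest, so Yara must be first.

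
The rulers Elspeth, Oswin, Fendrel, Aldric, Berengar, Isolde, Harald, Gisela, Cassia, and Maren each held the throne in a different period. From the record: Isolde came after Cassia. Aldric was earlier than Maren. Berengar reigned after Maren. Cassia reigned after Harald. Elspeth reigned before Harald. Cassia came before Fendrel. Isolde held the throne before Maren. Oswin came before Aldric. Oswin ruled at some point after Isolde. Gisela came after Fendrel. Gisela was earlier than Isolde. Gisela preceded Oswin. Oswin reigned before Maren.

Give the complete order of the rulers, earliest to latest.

The constraints fix every adjacent pair, so only one ordering works:
Elspeth → Harald → Cassia → Fendrel → Gisela → Isolde → Oswin → Aldric → Maren → Berengar.

Elspeth, Harald, Cassia, Fendrel, Gisela, Isolde, Oswin, Aldric, Maren, Berengar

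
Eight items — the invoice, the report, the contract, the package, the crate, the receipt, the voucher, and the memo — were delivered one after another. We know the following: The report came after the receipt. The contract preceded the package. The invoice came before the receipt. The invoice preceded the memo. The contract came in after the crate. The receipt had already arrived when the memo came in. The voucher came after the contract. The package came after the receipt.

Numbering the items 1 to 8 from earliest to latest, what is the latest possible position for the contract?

6

The contract must come before the package and the voucher — 2 items forced after it.
Everything else can be placed before the contract in some valid order, so the contract can sit as late as position 8 − 2 = 6.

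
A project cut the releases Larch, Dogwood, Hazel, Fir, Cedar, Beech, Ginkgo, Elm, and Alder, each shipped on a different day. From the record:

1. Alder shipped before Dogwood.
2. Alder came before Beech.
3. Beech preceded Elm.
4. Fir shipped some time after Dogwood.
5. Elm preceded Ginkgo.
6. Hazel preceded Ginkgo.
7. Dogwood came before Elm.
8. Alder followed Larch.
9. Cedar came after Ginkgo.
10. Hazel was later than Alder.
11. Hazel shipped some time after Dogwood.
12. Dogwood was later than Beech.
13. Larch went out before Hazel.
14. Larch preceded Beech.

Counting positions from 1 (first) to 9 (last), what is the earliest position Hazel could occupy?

5

Alder, Beech, Dogwood, and Larch must all come before Hazel — 4 forced predecessors.
Nothing else is forced ahead of Hazel, so its earliest slot is position 4 + 1 = 5.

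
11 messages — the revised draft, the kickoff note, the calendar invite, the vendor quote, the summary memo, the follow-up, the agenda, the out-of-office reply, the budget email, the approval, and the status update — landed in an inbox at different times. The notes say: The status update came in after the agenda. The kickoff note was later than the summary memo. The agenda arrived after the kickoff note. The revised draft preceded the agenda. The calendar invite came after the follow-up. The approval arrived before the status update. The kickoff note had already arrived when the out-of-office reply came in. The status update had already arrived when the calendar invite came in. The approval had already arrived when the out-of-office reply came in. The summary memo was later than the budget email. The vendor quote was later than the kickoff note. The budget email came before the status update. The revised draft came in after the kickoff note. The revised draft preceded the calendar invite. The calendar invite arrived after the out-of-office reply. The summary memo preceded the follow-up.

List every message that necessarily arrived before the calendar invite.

the agenda, the approval, the budget email, the follow-up, the kickoff note, the out-of-office reply, the revised draft, the status update, the summary memo

Directly stated before the calendar invite: the follow-up, the out-of-office reply, the revised draft, and the status update.
The agenda reaches the calendar invite via the agenda → the status update → the calendar invite.
The approval reaches the calendar invite via the approval → the status update → the calendar invite.
The budget email reaches the calendar invite via the budget email → the status update → the calendar invite.
Likewise the kickoff note and the summary memo each reach the calendar invite by chaining the stated constraints.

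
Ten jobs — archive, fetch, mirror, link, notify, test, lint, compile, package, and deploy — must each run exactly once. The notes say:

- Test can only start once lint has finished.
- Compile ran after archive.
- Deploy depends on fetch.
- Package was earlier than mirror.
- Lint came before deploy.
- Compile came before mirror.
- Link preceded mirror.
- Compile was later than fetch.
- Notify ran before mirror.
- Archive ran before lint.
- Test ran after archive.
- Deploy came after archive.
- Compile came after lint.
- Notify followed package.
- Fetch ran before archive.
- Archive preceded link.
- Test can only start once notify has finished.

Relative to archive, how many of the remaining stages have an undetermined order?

2

Forced before archive: fetch; forced after archive: compile, deploy, link, lint, mirror, and test.
That leaves notify and package with no forced order relative to archive — 2.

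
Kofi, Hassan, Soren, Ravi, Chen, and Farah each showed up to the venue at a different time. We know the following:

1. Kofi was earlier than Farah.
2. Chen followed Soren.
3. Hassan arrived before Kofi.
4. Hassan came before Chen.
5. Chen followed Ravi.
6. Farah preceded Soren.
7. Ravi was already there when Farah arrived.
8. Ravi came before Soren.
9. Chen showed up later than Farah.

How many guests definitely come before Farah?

Directly stated before Farah: Kofi and Ravi.
Hassan reaches Farah via Hassan → Kofi → Farah.
No chain forces Soren (or any of the others) ahead of Farah.
That's Hassan, Kofi, and Ravi — 3 in all.

3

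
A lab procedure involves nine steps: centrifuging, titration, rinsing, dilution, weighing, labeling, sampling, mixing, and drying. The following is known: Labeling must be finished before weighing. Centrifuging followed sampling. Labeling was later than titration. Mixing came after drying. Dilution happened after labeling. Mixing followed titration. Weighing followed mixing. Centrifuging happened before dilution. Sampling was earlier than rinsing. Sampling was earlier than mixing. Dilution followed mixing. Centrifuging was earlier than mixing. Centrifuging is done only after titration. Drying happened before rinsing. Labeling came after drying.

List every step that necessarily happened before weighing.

centrifuging, drying, labeling, mixing, sampling, titration

Directly stated before weighing: labeling and mixing.
Centrifuging reaches weighing via centrifuging → mixing → weighing.
Drying reaches weighing via drying → labeling → weighing.
Sampling reaches weighing via sampling → mixing → weighing.
Likewise titration reaches weighing by chaining the stated constraints.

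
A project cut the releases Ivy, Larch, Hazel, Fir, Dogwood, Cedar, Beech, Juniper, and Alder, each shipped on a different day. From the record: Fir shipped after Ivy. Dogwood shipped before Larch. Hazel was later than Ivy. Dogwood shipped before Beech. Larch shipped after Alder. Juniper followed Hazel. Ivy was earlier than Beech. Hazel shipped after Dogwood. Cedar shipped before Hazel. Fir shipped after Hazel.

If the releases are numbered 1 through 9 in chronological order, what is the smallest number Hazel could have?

Cedar, Dogwood, and Ivy must all come before Hazel — 3 forced predecessors.
Nothing else is forced ahead of Hazel, so its earliest slot is position 3 + 1 = 4.

4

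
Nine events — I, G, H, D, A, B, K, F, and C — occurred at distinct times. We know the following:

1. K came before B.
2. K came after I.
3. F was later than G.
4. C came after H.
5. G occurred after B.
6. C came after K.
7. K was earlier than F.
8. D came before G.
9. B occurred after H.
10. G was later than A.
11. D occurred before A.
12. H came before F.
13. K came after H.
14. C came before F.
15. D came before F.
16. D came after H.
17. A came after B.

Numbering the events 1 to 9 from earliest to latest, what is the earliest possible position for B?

4

H, I, and K must all come before B — 3 forced predecessors.
Nothing else is forced ahead of B, so its earliest slot is position 3 + 1 = 4.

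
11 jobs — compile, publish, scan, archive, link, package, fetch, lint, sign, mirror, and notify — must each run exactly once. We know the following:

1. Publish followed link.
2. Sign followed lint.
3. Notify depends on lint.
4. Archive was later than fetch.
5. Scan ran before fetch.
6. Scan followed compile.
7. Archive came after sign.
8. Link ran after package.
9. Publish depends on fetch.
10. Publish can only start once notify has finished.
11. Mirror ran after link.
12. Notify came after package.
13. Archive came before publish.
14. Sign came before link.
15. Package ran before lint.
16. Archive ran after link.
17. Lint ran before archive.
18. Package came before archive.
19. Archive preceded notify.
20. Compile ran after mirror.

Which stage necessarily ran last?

Every other stage has a chain of constraints placing it before publish, so publish is last.

publish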